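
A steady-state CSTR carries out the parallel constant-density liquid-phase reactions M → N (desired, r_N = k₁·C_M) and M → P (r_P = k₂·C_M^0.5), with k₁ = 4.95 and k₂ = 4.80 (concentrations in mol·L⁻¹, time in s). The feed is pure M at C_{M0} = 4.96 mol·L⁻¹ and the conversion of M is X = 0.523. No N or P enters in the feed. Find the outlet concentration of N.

Exit C_M = C_{M0}(1−X) = 4.96×0.477 = 2.366 mol·L⁻¹.
In a CSTR the entire volume is at exit conditions, so r_N = 4.95×2.366 = 11.71 and r_P = 4.80×2.366^0.5 = 7.383.
Fraction of consumed M going to N: r_N/(r_N+r_P) = 0.6133.
C_N = 0.6133·C_{M0}·X = 0.6133×4.96×0.523 = 1.59 mol·L⁻¹.

1.59 mol·L⁻¹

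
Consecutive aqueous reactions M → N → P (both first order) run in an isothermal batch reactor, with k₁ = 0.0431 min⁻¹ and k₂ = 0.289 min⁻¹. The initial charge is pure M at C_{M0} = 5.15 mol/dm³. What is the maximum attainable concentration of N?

At the optimum, C_{N,max}/C_{M0} = (k₁/k₂)^[k₂/(k₂−k₁)].
= (0.0431/0.289)^(0.289/(0.289−0.0431)) = (0.1491)^(1.175) = 0.1068.
C_{N,max} = 0.1068×5.15 = 0.550 mol/dm³.

0.550 mol/dm³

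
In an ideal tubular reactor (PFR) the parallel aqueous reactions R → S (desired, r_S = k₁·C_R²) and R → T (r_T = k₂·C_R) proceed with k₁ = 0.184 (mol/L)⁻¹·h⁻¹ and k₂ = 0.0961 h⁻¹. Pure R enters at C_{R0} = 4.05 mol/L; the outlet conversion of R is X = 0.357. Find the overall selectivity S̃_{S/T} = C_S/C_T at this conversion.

C_R = C_{R0}(1−X) = 2.604 mol/L.
Along a PFR/batch, dC_T/dC_R = −r_T/(r_S+r_T) = −k₂/(k₂+k₁·C_R).
Integrating from C_{R0} to C_R: C_T = (0.0961/0.184)·ln[(0.0961+0.184·4.05)/(0.0961+0.184·2.60)] = 0.5223·ln(0.8413/0.5753) = 0.1985 mol/L.
Then C_S = (C_{R0}−C_R) − C_T = 1.446 − 0.1985 = 1.247 mol/L.
S̃_{S/T} = C_S/C_T = 1.247/0.1985 = 6.28.

6.28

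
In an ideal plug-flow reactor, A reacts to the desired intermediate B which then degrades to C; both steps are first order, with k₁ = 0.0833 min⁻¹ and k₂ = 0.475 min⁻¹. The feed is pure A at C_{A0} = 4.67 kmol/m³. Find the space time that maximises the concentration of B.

4.44 min

Setting dC_B/dτ = 0 gives τ_opt = ln(k₂/k₁)/(k₂−k₁).
= ln(0.475/0.0833)/(0.475−0.0833) = ln(5.702)/0.3917 = 1.741/0.3917 = 4.44 min.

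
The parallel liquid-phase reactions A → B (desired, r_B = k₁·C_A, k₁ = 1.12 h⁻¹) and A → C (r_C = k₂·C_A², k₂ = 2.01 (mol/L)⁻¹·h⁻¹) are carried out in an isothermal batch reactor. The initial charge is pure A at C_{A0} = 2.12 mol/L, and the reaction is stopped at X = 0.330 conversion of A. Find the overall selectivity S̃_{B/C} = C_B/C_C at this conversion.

0.318

C_A = C_{A0}(1−X) = 1.420 mol/L.
Along a PFR/batch, dC_B/dC_A = −r_B/(r_B+r_C) = −k₁/(k₁+k₂·C_A).
Integrating from C_{A0} to C_A: C_B = (1.12/2.01)·ln[(1.12+2.01·2.12)/(1.12+2.01·1.42)] = 0.5572·ln(5.381/3.975) = 0.1688 mol/L.
C_C = (C_{A0}−C_A)−C_B = 0.5308 mol/L; S̃_{B/C} = 0.1688/0.5308 = 0.318.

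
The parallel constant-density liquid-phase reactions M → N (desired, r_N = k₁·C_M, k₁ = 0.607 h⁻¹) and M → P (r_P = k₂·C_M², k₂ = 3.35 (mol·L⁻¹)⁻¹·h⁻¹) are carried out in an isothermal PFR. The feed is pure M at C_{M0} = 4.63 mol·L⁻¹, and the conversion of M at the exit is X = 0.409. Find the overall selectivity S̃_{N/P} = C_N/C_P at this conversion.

0.0503

C_M = C_{M0}(1−X) = 2.736 mol·L⁻¹.
Along a PFR/batch, dC_N/dC_M = −r_N/(r_N+r_P) = −k₁/(k₁+k₂·C_M).
Integrating from C_{M0} to C_M: C_N = (0.607/3.35)·ln[(0.607+3.35·4.63)/(0.607+3.35·2.74)] = 0.1812·ln(16.12/9.774) = 0.09064 mol·L⁻¹.
C_P = (C_{M0}−C_M)−C_N = 1.803 mol·L⁻¹; S̃_{N/P} = 0.09064/1.803 = 0.0503.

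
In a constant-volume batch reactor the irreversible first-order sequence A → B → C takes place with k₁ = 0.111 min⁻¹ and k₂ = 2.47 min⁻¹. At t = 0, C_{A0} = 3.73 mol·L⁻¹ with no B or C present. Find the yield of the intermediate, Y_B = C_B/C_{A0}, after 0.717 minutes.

0.0354

Solving the coupled first-order balances gives C_B(t) = [k₁/(k₂−k₁)]·C_{A0}·(e^(−k₁t) − e^(−k₂t)).
e^(−k₁t) = e^(−0.111×0.717) = e^(−0.07959) = 0.9235; e^(−k₂t) = e^(−1.771) = 0.1702.
C_B = 0.111×3.73/(2.47−0.111) × (0.9235−0.1702) = 0.1755×0.7533 = 0.1322 mol·L⁻¹.
Y_B = C_B/C_{A0} = 0.1322/3.73 = 0.0354.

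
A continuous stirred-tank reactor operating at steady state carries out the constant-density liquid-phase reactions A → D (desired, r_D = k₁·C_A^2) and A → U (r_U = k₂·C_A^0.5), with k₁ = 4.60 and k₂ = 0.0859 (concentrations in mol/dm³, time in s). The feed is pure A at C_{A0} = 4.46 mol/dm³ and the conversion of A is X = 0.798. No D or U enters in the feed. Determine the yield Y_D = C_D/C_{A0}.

0.781

Exit C_A = C_{A0}(1−X) = 4.46×0.202 = 0.9009 mol/dm³.
A CSTR operates uniformly at the exit composition, giving r_D = 3.734 and r_U = 0.08153 (each k·C_A^n at C_A = 0.9009).
Fraction of consumed A going to D: r_D/(r_D+r_U) = 0.9786.
C_D = 0.9786·C_{A0}·X = 0.9786×4.46×0.798 = 3.48 mol/dm³; Y_D = C_D/C_{A0} = 0.781.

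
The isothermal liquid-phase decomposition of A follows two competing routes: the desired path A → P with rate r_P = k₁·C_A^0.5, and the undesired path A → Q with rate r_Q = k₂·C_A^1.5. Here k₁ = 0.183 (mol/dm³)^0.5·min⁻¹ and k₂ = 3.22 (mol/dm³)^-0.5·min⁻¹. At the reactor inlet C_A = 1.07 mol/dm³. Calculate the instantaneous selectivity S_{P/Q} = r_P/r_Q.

S_{P/Q} = r_P/r_Q = (k₁·C_A^0.5)/(k₂·C_A^1.5) = (k₁/k₂)·C_A⁻¹.
= (0.183×1.070^0.5) / (3.22×1.070^1.5) = 0.1893/3.564 = 0.0531.
The undesired path is higher order in A, so low C_A (CSTR or dilute feed) favours P.

0.0531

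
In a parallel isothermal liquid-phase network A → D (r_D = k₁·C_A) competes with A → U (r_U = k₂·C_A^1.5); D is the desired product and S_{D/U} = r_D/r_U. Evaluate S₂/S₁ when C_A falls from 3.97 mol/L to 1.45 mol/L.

1.65

S_{D/U} = (k₁/k₂)·C_A^-0.5, so S₂/S₁ = (C_{A,2}/C_{A,1})^-0.5.
= (1.45/3.97)^(-0.5) = (0.3652)^(-0.5) = 1.65.
Selectivity toward D rises as C_A falls — low-concentration operation is favoured.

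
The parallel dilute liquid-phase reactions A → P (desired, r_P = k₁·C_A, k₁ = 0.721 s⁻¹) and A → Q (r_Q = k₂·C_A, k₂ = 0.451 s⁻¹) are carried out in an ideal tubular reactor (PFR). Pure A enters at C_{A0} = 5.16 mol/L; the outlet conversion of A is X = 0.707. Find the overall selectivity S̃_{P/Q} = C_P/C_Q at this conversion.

C_A = C_{A0}(1−X) = 1.512 mol/L.
Both paths are first order in A, so the instantaneous fraction to P is constant: dC_P/d(−C_A) = k₁/(k₁+k₂) = 0.6152.
C_P = 0.6152·(C_{A0}−C_A) = 0.6152×3.648 = 2.24 mol/L.
C_Q = (C_{A0}−C_A)−C_P = 1.404 mol/L; S̃_{P/Q} = 2.244/1.404 = 1.60.

1.60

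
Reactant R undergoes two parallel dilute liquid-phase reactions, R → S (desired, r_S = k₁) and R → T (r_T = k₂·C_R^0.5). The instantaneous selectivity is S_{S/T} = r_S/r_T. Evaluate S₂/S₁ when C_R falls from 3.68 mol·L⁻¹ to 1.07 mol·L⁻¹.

S_{S/T} = (k₁/k₂)·C_R^-0.5, so S₂/S₁ = (C_{R,2}/C_{R,1})^-0.5.
= (1.07/3.68)^(-0.5) = (0.2908)^(-0.5) = 1.85.

1.85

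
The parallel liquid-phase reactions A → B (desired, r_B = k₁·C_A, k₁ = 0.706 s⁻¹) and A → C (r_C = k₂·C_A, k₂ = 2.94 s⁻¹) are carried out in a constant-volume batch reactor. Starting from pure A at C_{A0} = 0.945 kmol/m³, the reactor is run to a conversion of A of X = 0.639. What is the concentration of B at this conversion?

0.117 kmol/m³

C_A = C_{A0}(1−X) = 0.3411 kmol/m³.
Both paths are first order in A, so the instantaneous fraction to B is constant: dC_B/d(−C_A) = k₁/(k₁+k₂) = 0.1936.
C_B = 0.1936·(C_{A0}−C_A) = 0.1936×0.6039 = 0.117 kmol/m³.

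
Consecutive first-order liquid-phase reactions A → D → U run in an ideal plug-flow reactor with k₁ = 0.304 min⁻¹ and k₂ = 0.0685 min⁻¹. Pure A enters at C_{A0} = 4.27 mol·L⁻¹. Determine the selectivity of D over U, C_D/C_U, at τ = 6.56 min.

3.00

Solving the coupled first-order balances gives C_D(τ) = [k₁/(k₂−k₁)]·C_{A0}·(e^(−k₁τ) − e^(−k₂τ)).
e^(−k₁τ) = e^(−0.304×6.56) = e^(−1.994) = 0.1361; e^(−k₂τ) = e^(−0.4494) = 0.6380.
C_D = 0.304×4.27/(0.0685−0.304) × (0.1361−0.6380) = (-5.512)×(-0.5019) = 2.767 mol·L⁻¹.
C_A = C_{A0}e^(−k₁τ) = 0.5812 mol·L⁻¹, so C_U = C_{A0}−C_A−C_D = 0.9222 mol·L⁻¹; C_D/C_U = 3.00.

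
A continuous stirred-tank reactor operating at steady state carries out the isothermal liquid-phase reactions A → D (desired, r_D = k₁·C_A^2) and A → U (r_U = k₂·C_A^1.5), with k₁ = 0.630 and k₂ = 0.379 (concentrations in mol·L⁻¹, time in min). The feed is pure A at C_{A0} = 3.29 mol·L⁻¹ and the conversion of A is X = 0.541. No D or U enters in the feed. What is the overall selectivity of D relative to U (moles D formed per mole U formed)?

2.04

Exit C_A = C_{A0}(1−X) = 3.29×0.459 = 1.510 mol·L⁻¹.
In a CSTR the entire volume is at exit conditions, so r_D = 0.630×1.510^2 = 1.437 and r_U = 0.379×1.510^1.5 = 0.7033.
Overall selectivity = C_D/C_U = r_Dτ/(r_Uτ) = r_D/r_U = 2.04.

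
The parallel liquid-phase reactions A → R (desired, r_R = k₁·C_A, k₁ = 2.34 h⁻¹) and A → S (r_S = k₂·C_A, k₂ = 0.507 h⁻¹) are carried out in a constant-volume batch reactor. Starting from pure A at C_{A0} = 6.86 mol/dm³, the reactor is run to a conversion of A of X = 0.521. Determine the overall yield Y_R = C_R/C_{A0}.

C_A = C_{A0}(1−X) = 3.286 mol/dm³.
Both paths are first order in A, so the instantaneous fraction to R is constant: dC_R/d(−C_A) = k₁/(k₁+k₂) = 0.8219.
C_R = 0.8219·(C_{A0}−C_A) = 0.8219×3.574 = 2.94 mol/dm³.
Y_R = C_R/C_{A0} = 2.938/6.86 = 0.428.

0.428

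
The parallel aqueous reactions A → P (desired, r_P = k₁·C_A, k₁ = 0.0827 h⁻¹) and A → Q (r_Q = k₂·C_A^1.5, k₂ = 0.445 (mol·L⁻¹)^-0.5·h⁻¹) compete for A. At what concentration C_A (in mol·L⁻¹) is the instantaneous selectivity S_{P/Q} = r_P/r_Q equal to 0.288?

0.416 mol·L⁻¹

S_{P/Q} = (k₁/k₂)·C_A^-0.5 ⇒ C_A = (S·k₂/k₁)^(-2).
= (0.288×0.445/0.0827)^(-2) = (1.550)^(-2) = 0.416 mol·L⁻¹.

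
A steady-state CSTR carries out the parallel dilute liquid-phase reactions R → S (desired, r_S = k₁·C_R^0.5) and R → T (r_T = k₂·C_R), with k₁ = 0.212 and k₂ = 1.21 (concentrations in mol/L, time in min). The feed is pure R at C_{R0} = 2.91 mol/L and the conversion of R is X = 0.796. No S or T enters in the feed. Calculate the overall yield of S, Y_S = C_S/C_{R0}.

0.147

Exit C_R = C_{R0}(1−X) = 2.91×0.204 = 0.5936 mol/L.
A CSTR operates uniformly at the exit composition, giving r_S = 0.1633 and r_T = 0.7183 (each k·C_R^n at C_R = 0.5936).
Fraction of consumed R going to S: r_S/(r_S+r_T) = 0.1853.
C_S = 0.1853·C_{R0}·X = 0.1853×2.91×0.796 = 0.429 mol/L; Y_S = C_S/C_{R0} = 0.147.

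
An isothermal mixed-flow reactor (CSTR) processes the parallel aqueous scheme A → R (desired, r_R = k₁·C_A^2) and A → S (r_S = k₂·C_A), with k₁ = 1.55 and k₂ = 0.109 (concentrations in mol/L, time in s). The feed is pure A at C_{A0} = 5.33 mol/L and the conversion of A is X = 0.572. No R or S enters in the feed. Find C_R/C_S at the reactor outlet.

Exit C_A = C_{A0}(1−X) = 5.33×0.428 = 2.281 mol/L.
In a CSTR the entire volume is at exit conditions, so r_R = 1.55×2.281^2 = 8.066 and r_S = 0.109×2.281 = 0.2487.
Overall selectivity = C_R/C_S = r_Rτ/(r_Sτ) = r_R/r_S = 32.4.

32.4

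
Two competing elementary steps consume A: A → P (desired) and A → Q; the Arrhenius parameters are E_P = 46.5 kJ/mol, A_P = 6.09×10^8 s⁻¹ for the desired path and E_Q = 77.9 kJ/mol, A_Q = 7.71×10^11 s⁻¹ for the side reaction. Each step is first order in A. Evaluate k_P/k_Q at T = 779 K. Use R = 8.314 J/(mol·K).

With equal orders, S_{P/Q} = k_P/k_Q = (A_P/A_Q)·exp[(E_Q−E_P)/(RT)].
(E_Q−E_P)/(RT) = (77.9−46.5)×10³/(8.314×779) = 31400/6477 = 4.848.
k_P/k_Q = (6.09×10^8/7.71×10^11)·exp(4.848) = 7.899×10^-4 × 127.5 = 0.101.

0.101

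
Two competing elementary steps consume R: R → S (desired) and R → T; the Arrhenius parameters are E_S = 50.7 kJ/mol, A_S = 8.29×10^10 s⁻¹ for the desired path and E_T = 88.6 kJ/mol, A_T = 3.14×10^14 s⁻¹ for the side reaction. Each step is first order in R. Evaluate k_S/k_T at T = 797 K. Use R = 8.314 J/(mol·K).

With equal orders, S_{S/T} = k_S/k_T = (A_S/A_T)·exp[(E_T−E_S)/(RT)].
(E_T−E_S)/(RT) = (88.6−50.7)×10³/(8.314×797) = 37900/6626 = 5.720.
k_S/k_T = (8.29×10^10/3.14×10^14)·exp(5.720) = 2.640×10^-4 × 304.8 = 0.0805.

0.0805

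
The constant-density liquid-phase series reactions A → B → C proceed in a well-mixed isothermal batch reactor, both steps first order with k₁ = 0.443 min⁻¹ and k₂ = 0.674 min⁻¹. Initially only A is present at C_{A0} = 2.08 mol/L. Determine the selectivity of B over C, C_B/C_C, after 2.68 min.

0.635

Solving the coupled first-order balances gives C_B(t) = [k₁/(k₂−k₁)]·C_{A0}·(e^(−k₁t) − e^(−k₂t)).
e^(−k₁t) = e^(−0.443×2.68) = e^(−1.187) = 0.3051; e^(−k₂t) = e^(−1.806) = 0.1643.
C_B = 0.443×2.08/(0.674−0.443) × (0.3051−0.1643) = 3.989×0.1408 = 0.5617 mol/L.
C_A = C_{A0}e^(−k₁t) = 0.6345 mol/L, so C_C = C_{A0}−C_A−C_B = 0.8838 mol/L; C_B/C_C = 0.635.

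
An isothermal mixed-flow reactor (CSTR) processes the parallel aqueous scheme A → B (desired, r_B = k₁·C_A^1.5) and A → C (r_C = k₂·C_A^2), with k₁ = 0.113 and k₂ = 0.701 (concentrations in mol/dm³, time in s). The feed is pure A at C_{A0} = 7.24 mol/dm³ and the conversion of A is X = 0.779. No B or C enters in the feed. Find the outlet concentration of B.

0.637 mol/dm³

Exit C_A = C_{A0}(1−X) = 7.24×0.221 = 1.600 mol/dm³.
In a CSTR the entire volume is at exit conditions, so r_B = 0.113×1.600^1.5 = 0.2287 and r_C = 0.701×1.600^2 = 1.795.
Fraction of consumed A going to B: r_B/(r_B+r_C) = 0.1130.
C_B = 0.1130·C_{A0}·X = 0.1130×7.24×0.779 = 0.637 mol/dm³.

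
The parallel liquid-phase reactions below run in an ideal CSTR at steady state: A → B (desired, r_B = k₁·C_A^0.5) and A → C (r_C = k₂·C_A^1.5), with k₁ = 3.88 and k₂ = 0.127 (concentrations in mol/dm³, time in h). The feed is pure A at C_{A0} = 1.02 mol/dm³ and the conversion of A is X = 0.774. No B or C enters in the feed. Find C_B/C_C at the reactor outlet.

Exit C_A = C_{A0}(1−X) = 1.02×0.226 = 0.2305 mol/dm³.
In a CSTR the entire volume is at exit conditions, so r_B = 3.88×0.2305^0.5 = 1.863 and r_C = 0.127×0.2305^1.5 = 0.01406.
Overall selectivity = C_B/C_C = r_Bτ/(r_Cτ) = r_B/r_C = 133.

133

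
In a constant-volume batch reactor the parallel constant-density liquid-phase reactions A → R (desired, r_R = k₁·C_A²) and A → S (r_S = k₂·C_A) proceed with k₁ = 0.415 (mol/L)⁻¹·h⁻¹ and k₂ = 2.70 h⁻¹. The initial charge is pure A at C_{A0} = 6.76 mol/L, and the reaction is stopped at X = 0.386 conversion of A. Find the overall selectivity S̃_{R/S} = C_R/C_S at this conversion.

C_A = C_{A0}(1−X) = 4.151 mol/L.
Along a PFR/batch, dC_S/dC_A = −r_S/(r_R+r_S) = −k₂/(k₂+k₁·C_A).
Integrating from C_{A0} to C_A: C_S = (2.70/0.415)·ln[(2.70+0.415·6.76)/(2.70+0.415·4.15)] = 6.506·ln(5.505/4.423) = 1.425 mol/L.
Then C_R = (C_{A0}−C_A) − C_S = 2.609 − 1.425 = 1.184 mol/L.
S̃_{R/S} = C_R/C_S = 1.184/1.425 = 0.831.

0.831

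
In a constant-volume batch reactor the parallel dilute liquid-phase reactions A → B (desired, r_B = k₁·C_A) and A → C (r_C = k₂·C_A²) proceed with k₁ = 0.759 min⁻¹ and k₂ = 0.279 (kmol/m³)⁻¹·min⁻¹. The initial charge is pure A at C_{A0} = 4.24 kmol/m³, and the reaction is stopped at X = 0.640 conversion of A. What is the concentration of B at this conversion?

C_A = C_{A0}(1−X) = 1.526 kmol/m³.
Along a PFR/batch, dC_B/dC_A = −r_B/(r_B+r_C) = −k₁/(k₁+k₂·C_A).
Integrating from C_{A0} to C_A: C_B = (0.759/0.279)·ln[(0.759+0.279·4.24)/(0.759+0.279·1.53)] = 2.720·ln(1.942/1.185) = 1.344 kmol/m³.

1.34 kmol/m³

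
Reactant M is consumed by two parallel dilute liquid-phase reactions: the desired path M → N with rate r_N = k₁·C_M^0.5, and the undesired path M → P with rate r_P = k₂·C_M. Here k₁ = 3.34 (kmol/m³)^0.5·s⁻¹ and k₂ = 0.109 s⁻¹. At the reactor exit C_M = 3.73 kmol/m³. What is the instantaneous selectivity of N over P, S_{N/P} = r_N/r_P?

S_{N/P} = r_N/r_P = (k₁·C_M^0.5)/(k₂·C_M) = (k₁/k₂)·C_M^-0.5.
= (3.34×3.730^0.5) / (0.109×3.730) = 6.451/0.4066 = 15.9.
The undesired path is higher order in M, so low C_M (CSTR or dilute feed) favours N.

15.9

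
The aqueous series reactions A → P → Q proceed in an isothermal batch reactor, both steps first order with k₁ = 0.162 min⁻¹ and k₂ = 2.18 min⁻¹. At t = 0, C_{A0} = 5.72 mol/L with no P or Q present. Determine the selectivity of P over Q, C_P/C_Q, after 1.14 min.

0.553

The intermediate concentration in a first-order A→B→C sequence is C_P = k₁C_{A0}(e^(−k₁t) − e^(−k₂t))/(k₂−k₁).
e^(−k₁t) = e^(−0.162×1.14) = e^(−0.1847) = 0.8314; e^(−k₂t) = e^(−2.485) = 0.08331.
C_P = 0.162×5.72/(2.18−0.162) × (0.8314−0.08331) = 0.4592×0.7481 = 0.3435 mol/L.
C_A = C_{A0}e^(−k₁t) = 4.755 mol/L, so C_Q = C_{A0}−C_A−C_P = 0.6211 mol/L; C_P/C_Q = 0.553.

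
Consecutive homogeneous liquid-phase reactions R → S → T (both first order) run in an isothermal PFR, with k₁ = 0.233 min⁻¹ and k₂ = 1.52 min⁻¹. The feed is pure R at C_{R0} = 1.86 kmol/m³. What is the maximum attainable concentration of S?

0.203 kmol/m³

At the optimum, C_{S,max}/C_{R0} = (k₁/k₂)^[k₂/(k₂−k₁)].
= (0.233/1.52)^(1.52/(1.52−0.233)) = (0.1533)^(1.181) = 0.1092.
C_{S,max} = 0.1092×1.86 = 0.203 kmol/m³.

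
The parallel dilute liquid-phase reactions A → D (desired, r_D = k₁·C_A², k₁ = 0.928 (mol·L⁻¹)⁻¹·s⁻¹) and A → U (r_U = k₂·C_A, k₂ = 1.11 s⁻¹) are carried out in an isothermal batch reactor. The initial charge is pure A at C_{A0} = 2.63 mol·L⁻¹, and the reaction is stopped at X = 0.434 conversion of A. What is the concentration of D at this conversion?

0.718 mol·L⁻¹

C_A = C_{A0}(1−X) = 1.489 mol·L⁻¹.
Along a PFR/batch, dC_U/dC_A = −r_U/(r_D+r_U) = −k₂/(k₂+k₁·C_A).
Integrating from C_{A0} to C_A: C_U = (1.11/0.928)·ln[(1.11+0.928·2.63)/(1.11+0.928·1.49)] = 1.196·ln(3.551/2.491) = 0.4238 mol·L⁻¹.
Then C_D = (C_{A0}−C_A) − C_U = 1.141 − 0.4238 = 0.7177 mol·L⁻¹.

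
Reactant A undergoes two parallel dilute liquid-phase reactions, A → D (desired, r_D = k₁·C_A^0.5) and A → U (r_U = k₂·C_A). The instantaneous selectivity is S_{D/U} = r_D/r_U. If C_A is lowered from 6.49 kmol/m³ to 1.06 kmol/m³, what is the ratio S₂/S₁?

2.47

S_{D/U} = (k₁/k₂)·C_A^-0.5, so S₂/S₁ = (C_{A,2}/C_{A,1})^-0.5.
= (1.06/6.49)^(-0.5) = (0.1633)^(-0.5) = 2.47.
Selectivity toward D rises as C_A falls — low-concentration operation is favoured.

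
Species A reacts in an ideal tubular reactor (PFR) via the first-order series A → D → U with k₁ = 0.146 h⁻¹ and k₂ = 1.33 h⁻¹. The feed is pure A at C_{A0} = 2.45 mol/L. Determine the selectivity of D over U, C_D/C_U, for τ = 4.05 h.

0.179

The intermediate concentration in a first-order A→B→C sequence is C_D = k₁C_{A0}(e^(−k₁τ) − e^(−k₂τ))/(k₂−k₁).
e^(−k₁τ) = e^(−0.146×4.05) = e^(−0.5913) = 0.5536; e^(−k₂τ) = e^(−5.386) = 0.004578.
C_D = 0.146×2.45/(1.33−0.146) × (0.5536−0.004578) = 0.3021×0.5490 = 0.1659 mol/L.
C_A = C_{A0}e^(−k₁τ) = 1.356 mol/L, so C_U = C_{A0}−C_A−C_D = 0.9278 mol/L; C_D/C_U = 0.179.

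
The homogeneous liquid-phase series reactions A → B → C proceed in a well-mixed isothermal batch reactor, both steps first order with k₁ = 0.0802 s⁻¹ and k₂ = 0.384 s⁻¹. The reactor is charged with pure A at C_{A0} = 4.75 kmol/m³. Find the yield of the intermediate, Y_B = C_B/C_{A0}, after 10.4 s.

0.110

The intermediate concentration in a first-order A→B→C sequence is C_B = k₁C_{A0}(e^(−k₁t) − e^(−k₂t))/(k₂−k₁).
e^(−k₁t) = e^(−0.0802×10.4) = e^(−0.8341) = 0.4343; e^(−k₂t) = e^(−3.994) = 0.01843.
C_B = 0.0802×4.75/(0.384−0.0802) × (0.4343−0.01843) = 1.254×0.4158 = 0.5214 kmol/m³.
Y_B = C_B/C_{A0} = 0.5214/4.75 = 0.110.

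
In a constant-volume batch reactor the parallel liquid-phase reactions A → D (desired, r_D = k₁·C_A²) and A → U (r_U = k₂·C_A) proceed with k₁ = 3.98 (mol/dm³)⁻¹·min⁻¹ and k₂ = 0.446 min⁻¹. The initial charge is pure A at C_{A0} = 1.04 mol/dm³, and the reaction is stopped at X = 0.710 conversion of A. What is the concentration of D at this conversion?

C_A = C_{A0}(1−X) = 0.3016 mol/dm³.
Along a PFR/batch, dC_U/dC_A = −r_U/(r_D+r_U) = −k₂/(k₂+k₁·C_A).
Integrating from C_{A0} to C_A: C_U = (0.446/3.98)·ln[(0.446+3.98·1.04)/(0.446+3.98·0.302)] = 0.1121·ln(4.585/1.646) = 0.1148 mol/dm³.
Then C_D = (C_{A0}−C_A) − C_U = 0.7384 − 0.1148 = 0.6236 mol/dm³.

0.624 mol/dm³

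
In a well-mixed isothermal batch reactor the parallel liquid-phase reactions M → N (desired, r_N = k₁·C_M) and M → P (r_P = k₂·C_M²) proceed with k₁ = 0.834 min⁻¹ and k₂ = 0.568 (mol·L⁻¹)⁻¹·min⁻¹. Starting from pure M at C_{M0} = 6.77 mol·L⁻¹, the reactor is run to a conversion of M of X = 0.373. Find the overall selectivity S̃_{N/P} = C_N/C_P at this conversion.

0.270

C_M = C_{M0}(1−X) = 4.245 mol·L⁻¹.
Along a PFR/batch, dC_N/dC_M = −r_N/(r_N+r_P) = −k₁/(k₁+k₂·C_M).
Integrating from C_{M0} to C_M: C_N = (0.834/0.568)·ln[(0.834+0.568·6.77)/(0.834+0.568·4.24)] = 1.468·ln(4.679/3.245) = 0.5375 mol·L⁻¹.
C_P = (C_{M0}−C_M)−C_N = 1.988 mol·L⁻¹; S̃_{N/P} = 0.5375/1.988 = 0.270.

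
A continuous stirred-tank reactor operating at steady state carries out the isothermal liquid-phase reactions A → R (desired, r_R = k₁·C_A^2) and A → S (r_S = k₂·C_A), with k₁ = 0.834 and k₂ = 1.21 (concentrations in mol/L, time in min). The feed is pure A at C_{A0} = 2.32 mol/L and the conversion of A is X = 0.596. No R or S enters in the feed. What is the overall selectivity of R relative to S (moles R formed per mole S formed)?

0.646

Exit C_A = C_{A0}(1−X) = 2.32×0.404 = 0.9373 mol/L.
A CSTR operates uniformly at the exit composition, giving r_R = 0.7327 and r_S = 1.134 (each k·C_A^n at C_A = 0.9373).
Overall selectivity = C_R/C_S = r_Rτ/(r_Sτ) = r_R/r_S = 0.646.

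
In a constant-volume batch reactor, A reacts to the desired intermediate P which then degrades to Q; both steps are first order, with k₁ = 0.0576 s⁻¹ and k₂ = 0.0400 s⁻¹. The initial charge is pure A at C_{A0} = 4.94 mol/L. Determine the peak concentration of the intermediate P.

At the optimum, C_{P,max}/C_{A0} = (k₁/k₂)^[k₂/(k₂−k₁)].
= (0.0576/0.0400)^(0.0400/(0.0400−0.0576)) = (1.440)^(-2.273) = 0.4366.
C_{P,max} = 0.4366×4.94 = 2.16 mol/L.

2.16 mol/L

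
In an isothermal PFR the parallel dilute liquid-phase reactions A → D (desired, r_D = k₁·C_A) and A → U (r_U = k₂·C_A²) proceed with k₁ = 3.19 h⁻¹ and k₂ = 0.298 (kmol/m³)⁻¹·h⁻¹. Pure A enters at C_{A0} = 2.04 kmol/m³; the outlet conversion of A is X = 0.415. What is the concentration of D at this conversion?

0.736 kmol/m³

C_A = C_{A0}(1−X) = 1.193 kmol/m³.
Along a PFR/batch, dC_D/dC_A = −r_D/(r_D+r_U) = −k₁/(k₁+k₂·C_A).
Integrating from C_{A0} to C_A: C_D = (3.19/0.298)·ln[(3.19+0.298·2.04)/(3.19+0.298·1.19)] = 10.70·ln(3.798/3.546) = 0.7358 kmol/m³.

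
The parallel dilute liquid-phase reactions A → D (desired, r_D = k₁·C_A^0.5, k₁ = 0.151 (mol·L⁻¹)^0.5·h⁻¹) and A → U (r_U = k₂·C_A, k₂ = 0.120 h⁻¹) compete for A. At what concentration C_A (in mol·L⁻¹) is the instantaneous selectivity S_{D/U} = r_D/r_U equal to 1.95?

0.416 mol·L⁻¹

S_{D/U} = (k₁/k₂)·C_A^-0.5 ⇒ C_A = (S·k₂/k₁)^(-2).
= (1.95×0.120/0.151)^(-2) = (1.550)^(-2) = 0.416 mol·L⁻¹.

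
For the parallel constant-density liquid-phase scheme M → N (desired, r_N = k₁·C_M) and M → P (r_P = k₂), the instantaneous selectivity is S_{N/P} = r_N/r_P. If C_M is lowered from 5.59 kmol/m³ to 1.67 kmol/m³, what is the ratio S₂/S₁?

S_{N/P} = (k₁/k₂)·C_M, so S₂/S₁ = (C_{M,2}/C_{M,1}).
= 1.67/5.59 = 0.299.
Selectivity toward N falls as C_M falls — high-concentration operation is favoured.

0.299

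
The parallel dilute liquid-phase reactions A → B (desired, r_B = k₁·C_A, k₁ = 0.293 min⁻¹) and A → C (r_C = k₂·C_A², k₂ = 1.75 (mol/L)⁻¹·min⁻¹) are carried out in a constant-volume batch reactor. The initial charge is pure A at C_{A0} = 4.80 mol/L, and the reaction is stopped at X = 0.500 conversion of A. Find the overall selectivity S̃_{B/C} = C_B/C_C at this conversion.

C_A = C_{A0}(1−X) = 2.400 mol/L.
Along a PFR/batch, dC_B/dC_A = −r_B/(r_B+r_C) = −k₁/(k₁+k₂·C_A).
Integrating from C_{A0} to C_A: C_B = (0.293/1.75)·ln[(0.293+1.75·4.80)/(0.293+1.75·2.40)] = 0.1674·ln(8.693/4.493) = 0.1105 mol/L.
C_C = (C_{A0}−C_A)−C_B = 2.289 mol/L; S̃_{B/C} = 0.1105/2.289 = 0.0483.

0.0483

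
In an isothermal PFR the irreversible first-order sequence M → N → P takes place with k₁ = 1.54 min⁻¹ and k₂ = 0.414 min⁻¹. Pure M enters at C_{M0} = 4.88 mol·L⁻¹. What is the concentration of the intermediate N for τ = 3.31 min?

1.65 mol·L⁻¹

Solving the coupled first-order balances gives C_N(τ) = [k₁/(k₂−k₁)]·C_{M0}·(e^(−k₁τ) − e^(−k₂τ)).
e^(−k₁τ) = e^(−1.54×3.31) = e^(−5.097) = 0.006113; e^(−k₂τ) = e^(−1.370) = 0.2540.
C_N = 1.54×4.88/(0.414−1.54) × (0.006113−0.2540) = (-6.674)×(-0.2479) = 1.655 mol·L⁻¹.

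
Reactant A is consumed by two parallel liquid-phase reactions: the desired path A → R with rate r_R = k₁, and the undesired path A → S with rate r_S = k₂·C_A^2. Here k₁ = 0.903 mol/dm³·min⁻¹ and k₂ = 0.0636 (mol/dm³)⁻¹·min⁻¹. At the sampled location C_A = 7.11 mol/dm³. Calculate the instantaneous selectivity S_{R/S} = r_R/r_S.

0.281

S_{R/S} = r_R/r_S = (k₁)/(k₂·C_A^2) = (k₁/k₂)·C_A^-2.
= (0.903) / (0.0636×7.110^2) = 0.9030/3.215 = 0.281.
The undesired path is higher order in A, so low C_A (CSTR or dilute feed) favours R.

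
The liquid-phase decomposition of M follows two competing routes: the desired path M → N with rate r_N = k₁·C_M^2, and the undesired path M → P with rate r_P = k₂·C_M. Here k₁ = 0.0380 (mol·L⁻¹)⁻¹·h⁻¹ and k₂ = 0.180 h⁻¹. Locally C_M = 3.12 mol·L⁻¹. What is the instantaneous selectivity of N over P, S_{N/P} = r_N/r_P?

0.659

S_{N/P} = r_N/r_P = (k₁·C_M^2)/(k₂·C_M) = (k₁/k₂)·C_M.
= (0.0380×3.120^2) / (0.180×3.120) = 0.3699/0.5616 = 0.659.
Since the desired path is higher order in M, keeping C_M high (PFR or concentrated feed) favours N.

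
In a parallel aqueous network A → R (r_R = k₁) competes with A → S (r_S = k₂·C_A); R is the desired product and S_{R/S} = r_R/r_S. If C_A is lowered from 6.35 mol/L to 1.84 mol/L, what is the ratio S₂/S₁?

S_{R/S} = (k₁/k₂)·C_A⁻¹, so S₂/S₁ = (C_{A,2}/C_{A,1})⁻¹.
= 6.35/1.84 = 3.45.
Selectivity toward R rises as C_A falls — low-concentration operation is favoured.

3.45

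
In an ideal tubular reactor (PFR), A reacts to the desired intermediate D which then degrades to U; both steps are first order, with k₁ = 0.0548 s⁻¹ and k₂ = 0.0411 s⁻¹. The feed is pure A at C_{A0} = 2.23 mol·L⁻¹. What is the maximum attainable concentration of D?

0.941 mol·L⁻¹

At the optimum, C_{D,max}/C_{A0} = (k₁/k₂)^[k₂/(k₂−k₁)].
= (0.0548/0.0411)^(0.0411/(0.0411−0.0548)) = (1.333)^(-3.000) = 0.4219.
C_{D,max} = 0.4219×2.23 = 0.941 mol·L⁻¹.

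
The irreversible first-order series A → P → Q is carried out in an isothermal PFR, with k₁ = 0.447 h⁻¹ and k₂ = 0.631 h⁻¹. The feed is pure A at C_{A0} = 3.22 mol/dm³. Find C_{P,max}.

0.987 mol/dm³

At the optimum, C_{P,max}/C_{A0} = (k₁/k₂)^[k₂/(k₂−k₁)].
= (0.447/0.631)^(0.631/(0.631−0.447)) = (0.7084)^(3.429) = 0.3066.
C_{P,max} = 0.3066×3.22 = 0.987 mol/dm³.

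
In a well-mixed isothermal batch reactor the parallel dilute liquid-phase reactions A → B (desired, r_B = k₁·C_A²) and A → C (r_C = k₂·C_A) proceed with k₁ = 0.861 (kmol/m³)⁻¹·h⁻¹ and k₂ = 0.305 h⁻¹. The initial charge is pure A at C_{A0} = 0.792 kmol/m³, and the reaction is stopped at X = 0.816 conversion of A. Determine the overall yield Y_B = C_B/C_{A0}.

0.445

C_A = C_{A0}(1−X) = 0.1457 kmol/m³.
Along a PFR/batch, dC_C/dC_A = −r_C/(r_B+r_C) = −k₂/(k₂+k₁·C_A).
Integrating from C_{A0} to C_A: C_C = (0.305/0.861)·ln[(0.305+0.861·0.792)/(0.305+0.861·0.146)] = 0.3542·ln(0.9869/0.4305) = 0.2939 kmol/m³.
Then C_B = (C_{A0}−C_A) − C_C = 0.6463 − 0.2939 = 0.3524 kmol/m³.
Y_B = C_B/C_{A0} = 0.3524/0.792 = 0.445.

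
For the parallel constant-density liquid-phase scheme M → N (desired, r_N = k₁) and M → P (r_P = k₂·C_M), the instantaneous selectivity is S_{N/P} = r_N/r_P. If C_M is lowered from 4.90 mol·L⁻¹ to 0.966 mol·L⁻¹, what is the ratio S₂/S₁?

5.07

S_{N/P} = (k₁/k₂)·C_M⁻¹, so S₂/S₁ = (C_{M,2}/C_{M,1})⁻¹.
= 4.90/0.966 = 5.07.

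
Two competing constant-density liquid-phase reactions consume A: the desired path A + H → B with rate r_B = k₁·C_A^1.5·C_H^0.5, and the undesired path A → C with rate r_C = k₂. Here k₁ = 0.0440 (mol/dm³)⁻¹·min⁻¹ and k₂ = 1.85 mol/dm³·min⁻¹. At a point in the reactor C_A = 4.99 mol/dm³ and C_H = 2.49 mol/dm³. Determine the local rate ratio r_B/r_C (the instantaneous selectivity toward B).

S_{B/C} = r_B/r_C = (k₁·C_A^1.5·C_H^0.5)/(k₂) = (k₁/k₂)·C_A^1.5·C_H^0.5.
= (0.0440×4.990^1.5×2.490^0.5) / (1.85) = 0.7739/1.850 = 0.418.

0.418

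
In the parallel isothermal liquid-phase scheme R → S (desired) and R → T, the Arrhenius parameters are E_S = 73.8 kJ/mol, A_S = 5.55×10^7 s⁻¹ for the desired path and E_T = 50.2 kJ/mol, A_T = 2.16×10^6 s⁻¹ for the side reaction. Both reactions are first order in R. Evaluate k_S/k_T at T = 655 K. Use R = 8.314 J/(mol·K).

Since both paths have the same order in R, the concentration cancels and S_{S/T} = k_S/k_T = (A_S/A_T)·exp[(E_T−E_S)/(RT)].
(E_T−E_S)/(RT) = (50.2−73.8)×10³/(8.314×655) = -23600/5446 = -4.334.
k_S/k_T = (5.55×10^7/2.16×10^6)·exp(-4.334) = 25.69 × 0.01312 = 0.337.
Since E_S > E_T, raising the temperature improves selectivity toward S.

0.337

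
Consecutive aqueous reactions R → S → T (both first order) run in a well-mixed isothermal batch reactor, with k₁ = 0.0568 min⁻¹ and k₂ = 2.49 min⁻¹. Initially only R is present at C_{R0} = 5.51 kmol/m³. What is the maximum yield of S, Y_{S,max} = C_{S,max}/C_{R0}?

At the optimum, C_{S,max}/C_{R0} = (k₁/k₂)^[k₂/(k₂−k₁)].
= (0.0568/2.49)^(2.49/(2.49−0.0568)) = (0.02281)^(1.023) = 0.02088.

0.0209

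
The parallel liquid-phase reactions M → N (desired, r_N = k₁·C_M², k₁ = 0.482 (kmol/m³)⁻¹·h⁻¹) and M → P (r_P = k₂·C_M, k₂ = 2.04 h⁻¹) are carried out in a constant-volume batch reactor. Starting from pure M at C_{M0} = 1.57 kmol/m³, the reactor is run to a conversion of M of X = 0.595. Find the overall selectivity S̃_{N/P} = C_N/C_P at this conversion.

C_M = C_{M0}(1−X) = 0.6359 kmol/m³.
Along a PFR/batch, dC_P/dC_M = −r_P/(r_N+r_P) = −k₂/(k₂+k₁·C_M).
Integrating from C_{M0} to C_M: C_P = (2.04/0.482)·ln[(2.04+0.482·1.57)/(2.04+0.482·0.636)] = 4.232·ln(2.797/2.346) = 0.7429 kmol/m³.
Then C_N = (C_{M0}−C_M) − C_P = 0.9342 − 0.7429 = 0.1912 kmol/m³.
S̃_{N/P} = C_N/C_P = 0.1912/0.7429 = 0.257.

0.257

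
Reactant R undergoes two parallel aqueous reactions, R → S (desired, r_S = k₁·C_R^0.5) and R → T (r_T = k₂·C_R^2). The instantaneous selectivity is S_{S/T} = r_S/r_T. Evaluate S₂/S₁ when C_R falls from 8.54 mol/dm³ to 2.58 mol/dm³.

6.02

S_{S/T} = (k₁/k₂)·C_R^-1.5, so S₂/S₁ = (C_{R,2}/C_{R,1})^-1.5.
= (2.58/8.54)^(-1.5) = (0.3021)^(-1.5) = 6.02.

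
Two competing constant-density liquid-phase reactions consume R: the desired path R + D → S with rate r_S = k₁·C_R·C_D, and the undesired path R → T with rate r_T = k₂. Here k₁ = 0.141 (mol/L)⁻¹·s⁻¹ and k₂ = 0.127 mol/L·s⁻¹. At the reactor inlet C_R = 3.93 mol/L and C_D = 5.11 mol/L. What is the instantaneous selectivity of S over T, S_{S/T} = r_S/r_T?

22.3

S_{S/T} = r_S/r_T = (k₁·C_R·C_D)/(k₂) = (k₁/k₂)·C_R·C_D.
= (0.141×3.930×5.110) / (0.127) = 2.832/0.1270 = 22.3.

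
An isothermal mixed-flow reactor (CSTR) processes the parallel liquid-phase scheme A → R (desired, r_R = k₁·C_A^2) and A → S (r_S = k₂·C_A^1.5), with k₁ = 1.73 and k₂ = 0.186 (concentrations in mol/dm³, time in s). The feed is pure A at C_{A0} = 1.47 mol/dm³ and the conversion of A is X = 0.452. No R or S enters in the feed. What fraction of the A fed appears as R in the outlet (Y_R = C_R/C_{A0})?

Exit C_A = C_{A0}(1−X) = 1.47×0.548 = 0.8056 mol/dm³.
Rates in a CSTR are evaluated at the outlet concentration: r_R = 1.73×0.8056^2 = 1.123, r_S = 0.186×0.8056^1.5 = 0.1345.
Fraction of consumed A going to R: r_R/(r_R+r_S) = 0.8930.
C_R = 0.8930·C_{A0}·X = 0.8930×1.47×0.452 = 0.593 mol/dm³; Y_R = C_R/C_{A0} = 0.404.

0.404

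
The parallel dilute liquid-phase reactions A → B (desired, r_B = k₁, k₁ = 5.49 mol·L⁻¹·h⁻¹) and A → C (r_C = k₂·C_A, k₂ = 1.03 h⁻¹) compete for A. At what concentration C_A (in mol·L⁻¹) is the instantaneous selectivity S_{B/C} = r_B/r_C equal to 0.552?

S_{B/C} = (k₁/k₂)·C_A⁻¹ ⇒ C_A = (S·k₂/k₁)^(-1).
= (0.552×1.03/5.49)^(-1) = (0.1036)^(-1) = 9.66 mol·L⁻¹.

9.66 mol·L⁻¹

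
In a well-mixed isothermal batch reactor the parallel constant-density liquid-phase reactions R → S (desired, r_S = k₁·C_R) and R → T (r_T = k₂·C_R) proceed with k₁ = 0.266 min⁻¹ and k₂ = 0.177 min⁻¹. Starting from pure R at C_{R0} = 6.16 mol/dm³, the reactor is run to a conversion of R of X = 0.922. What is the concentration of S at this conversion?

3.41 mol/dm³

C_R = C_{R0}(1−X) = 0.4805 mol/dm³.
Both paths are first order in R, so the instantaneous fraction to S is constant: dC_S/d(−C_R) = k₁/(k₁+k₂) = 0.6005.
C_S = 0.6005·(C_{R0}−C_R) = 0.6005×5.680 = 3.41 mol/dm³.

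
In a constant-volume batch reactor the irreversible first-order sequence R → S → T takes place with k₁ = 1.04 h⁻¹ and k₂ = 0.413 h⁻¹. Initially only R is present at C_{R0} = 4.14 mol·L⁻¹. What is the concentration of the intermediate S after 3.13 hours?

Solving the coupled first-order balances gives C_S(t) = [k₁/(k₂−k₁)]·C_{R0}·(e^(−k₁t) − e^(−k₂t)).
e^(−k₁t) = e^(−1.04×3.13) = e^(−3.255) = 0.03857; e^(−k₂t) = e^(−1.293) = 0.2745.
C_S = 1.04×4.14/(0.413−1.04) × (0.03857−0.2745) = (-6.867)×(-0.2360) = 1.620 mol·L⁻¹.

1.62 mol·L⁻¹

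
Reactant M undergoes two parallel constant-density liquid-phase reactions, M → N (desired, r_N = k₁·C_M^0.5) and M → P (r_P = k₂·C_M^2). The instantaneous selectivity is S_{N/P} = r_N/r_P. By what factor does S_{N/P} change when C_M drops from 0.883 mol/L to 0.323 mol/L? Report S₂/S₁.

4.52

S_{N/P} = (k₁/k₂)·C_M^-1.5, so S₂/S₁ = (C_{M,2}/C_{M,1})^-1.5.
= (0.323/0.883)^(-1.5) = (0.3658)^(-1.5) = 4.52.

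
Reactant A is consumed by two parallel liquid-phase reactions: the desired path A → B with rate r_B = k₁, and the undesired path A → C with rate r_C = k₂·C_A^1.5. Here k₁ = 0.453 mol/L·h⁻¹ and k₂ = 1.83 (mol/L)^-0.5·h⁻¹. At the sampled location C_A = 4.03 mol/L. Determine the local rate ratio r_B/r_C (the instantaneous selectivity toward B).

S_{B/C} = r_B/r_C = (k₁)/(k₂·C_A^1.5) = (k₁/k₂)·C_A^-1.5.
= (0.453) / (1.83×4.030^1.5) = 0.4530/14.81 = 0.0306.

0.0306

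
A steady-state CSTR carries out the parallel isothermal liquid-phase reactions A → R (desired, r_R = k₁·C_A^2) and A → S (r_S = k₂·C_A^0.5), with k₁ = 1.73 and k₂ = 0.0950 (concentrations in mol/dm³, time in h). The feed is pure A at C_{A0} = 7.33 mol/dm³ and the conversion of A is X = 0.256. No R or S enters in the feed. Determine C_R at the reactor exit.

1.87 mol/dm³

Exit C_A = C_{A0}(1−X) = 7.33×0.744 = 5.454 mol/dm³.
Rates in a CSTR are evaluated at the outlet concentration: r_R = 1.73×5.454^2 = 51.45, r_S = 0.0950×5.454^0.5 = 0.2219.
Fraction of consumed A going to R: r_R/(r_R+r_S) = 0.9957.
C_R = 0.9957·C_{A0}·X = 0.9957×7.33×0.256 = 1.87 mol/dm³.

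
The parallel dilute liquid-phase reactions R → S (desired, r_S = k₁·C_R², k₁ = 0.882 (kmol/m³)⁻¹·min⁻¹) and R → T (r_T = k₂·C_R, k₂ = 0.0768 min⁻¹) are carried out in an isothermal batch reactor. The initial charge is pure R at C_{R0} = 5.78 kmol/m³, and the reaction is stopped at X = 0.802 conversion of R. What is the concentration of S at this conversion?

4.50 kmol/m³

C_R = C_{R0}(1−X) = 1.144 kmol/m³.
Along a PFR/batch, dC_T/dC_R = −r_T/(r_S+r_T) = −k₂/(k₂+k₁·C_R).
Integrating from C_{R0} to C_R: C_T = (0.0768/0.882)·ln[(0.0768+0.882·5.78)/(0.0768+0.882·1.14)] = 0.08707·ln(5.175/1.086) = 0.1359 kmol/m³.
Then C_S = (C_{R0}−C_R) − C_T = 4.636 − 0.1359 = 4.500 kmol/m³.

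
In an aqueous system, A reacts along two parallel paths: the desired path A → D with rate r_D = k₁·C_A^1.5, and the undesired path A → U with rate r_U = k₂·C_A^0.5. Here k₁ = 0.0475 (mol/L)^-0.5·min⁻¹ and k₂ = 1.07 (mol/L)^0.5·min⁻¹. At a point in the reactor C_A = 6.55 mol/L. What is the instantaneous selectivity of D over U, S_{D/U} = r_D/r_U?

S_{D/U} = r_D/r_U = (k₁·C_A^1.5)/(k₂·C_A^0.5) = (k₁/k₂)·C_A.
= (0.0475×6.550^1.5) / (1.07×6.550^0.5) = 0.7963/2.738 = 0.291.
Since the desired path is higher order in A, keeping C_A high (PFR or concentrated feed) favours D.

0.291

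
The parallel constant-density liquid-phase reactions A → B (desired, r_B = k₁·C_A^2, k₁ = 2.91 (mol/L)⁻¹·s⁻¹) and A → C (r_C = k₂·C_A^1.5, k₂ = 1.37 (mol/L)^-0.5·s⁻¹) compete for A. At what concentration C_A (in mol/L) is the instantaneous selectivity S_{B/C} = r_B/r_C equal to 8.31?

15.3 mol/L

S_{B/C} = (k₁/k₂)·C_A^0.5 ⇒ C_A = (S·k₂/k₁)^(2).
= (8.31×1.37/2.91)^(2) = (3.912)^(2) = 15.3 mol/L.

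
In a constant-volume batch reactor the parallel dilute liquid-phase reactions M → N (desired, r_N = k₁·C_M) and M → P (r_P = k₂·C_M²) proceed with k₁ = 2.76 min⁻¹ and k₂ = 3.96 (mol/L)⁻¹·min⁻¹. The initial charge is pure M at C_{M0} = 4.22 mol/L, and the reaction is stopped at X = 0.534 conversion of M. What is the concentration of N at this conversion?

C_M = C_{M0}(1−X) = 1.967 mol/L.
Along a PFR/batch, dC_N/dC_M = −r_N/(r_N+r_P) = −k₁/(k₁+k₂·C_M).
Integrating from C_{M0} to C_M: C_N = (2.76/3.96)·ln[(2.76+3.96·4.22)/(2.76+3.96·1.97)] = 0.6970·ln(19.47/10.55) = 0.4273 mol/L.

0.427 mol/L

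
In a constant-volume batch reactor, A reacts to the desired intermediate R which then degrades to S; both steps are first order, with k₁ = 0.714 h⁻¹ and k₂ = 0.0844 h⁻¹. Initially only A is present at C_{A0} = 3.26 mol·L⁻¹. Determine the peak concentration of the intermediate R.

2.45 mol·L⁻¹

For a first-order series the maximum intermediate yield is C_{R,max}/C_{A0} = (k₁/k₂)^[k₂/(k₂−k₁)].
= (0.714/0.0844)^(0.0844/(0.0844−0.714)) = (8.460)^(-0.1341) = 0.7511.
C_{R,max} = 0.7511×3.26 = 2.45 mol·L⁻¹.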